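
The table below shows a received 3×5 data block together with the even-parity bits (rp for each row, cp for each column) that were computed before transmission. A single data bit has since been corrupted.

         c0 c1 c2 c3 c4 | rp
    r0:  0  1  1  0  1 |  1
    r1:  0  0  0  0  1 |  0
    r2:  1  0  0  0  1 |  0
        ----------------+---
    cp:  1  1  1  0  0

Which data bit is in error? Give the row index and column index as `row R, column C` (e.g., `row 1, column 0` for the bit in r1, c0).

row 1, column 4

Recompute each row's even parity and compare to rp:
  r0: data parity 1, sent rp 1 → ok
  r1: data parity 1, sent rp 0 → mismatch
  r2: data parity 0, sent rp 0 → ok
Recompute each column's even parity and compare to cp:
  c0: data parity 1, sent cp 1 → ok
  c1: data parity 1, sent cp 1 → ok
  c2: data parity 1, sent cp 1 → ok
  c3: data parity 0, sent cp 0 → ok
  c4: data parity 1, sent cp 0 → mismatch
Exactly one row (r1) and one column (c4) fail → the flipped bit is at their intersection.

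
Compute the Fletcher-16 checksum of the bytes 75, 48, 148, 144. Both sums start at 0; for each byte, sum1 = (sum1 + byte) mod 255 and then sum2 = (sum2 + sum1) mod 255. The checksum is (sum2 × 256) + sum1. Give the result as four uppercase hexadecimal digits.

Running sums (mod 255):
  after byte 0 (75): sum1=75, sum2=75
  after byte 1 (48): sum1=123, sum2=198
  after byte 2 (148): sum1=16, sum2=214
  after byte 3 (144): sum1=160, sum2=119
Checksum = sum2·256 + sum1 = 119·256 + 160 = 30624 = 0x77A0.

77A0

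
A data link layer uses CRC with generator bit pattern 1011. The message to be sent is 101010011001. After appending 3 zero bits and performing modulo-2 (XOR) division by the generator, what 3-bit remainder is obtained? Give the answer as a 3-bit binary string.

010

Append 3 zeros: 101010011001000. Divide by 1011 (XOR where the leading bit is 1):
  pos 0: 1010 XOR 1011 = 0001
  pos 3: 1100 XOR 1011 = 0111
  pos 4: 1111 XOR 1011 = 0100
  pos 5: 1001 XOR 1011 = 0010
  pos 7: 1000 XOR 1011 = 0011
  pos 9: 1110 XOR 1011 = 0101
  pos 10: 1010 XOR 1011 = 0001
Remainder (last 3 bits) = 010. This is the CRC / FCS.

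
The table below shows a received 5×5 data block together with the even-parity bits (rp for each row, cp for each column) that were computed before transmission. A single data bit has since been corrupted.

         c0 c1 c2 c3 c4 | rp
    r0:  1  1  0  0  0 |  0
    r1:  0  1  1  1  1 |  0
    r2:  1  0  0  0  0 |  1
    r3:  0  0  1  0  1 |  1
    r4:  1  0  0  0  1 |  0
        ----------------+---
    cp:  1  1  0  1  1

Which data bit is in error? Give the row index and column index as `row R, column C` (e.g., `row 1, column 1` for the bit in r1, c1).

Recompute each row's even parity and compare to rp:
  r0: data parity 0, sent rp 0 → ok
  r1: data parity 0, sent rp 0 → ok
  r2: data parity 1, sent rp 1 → ok
  r3: data parity 0, sent rp 1 → mismatch
  r4: data parity 0, sent rp 0 → ok
Recompute each column's even parity and compare to cp:
  c0: data parity 1, sent cp 1 → ok
  c1: data parity 0, sent cp 1 → mismatch
  c2: data parity 0, sent cp 0 → ok
  c3: data parity 1, sent cp 1 → ok
  c4: data parity 1, sent cp 1 → ok
Exactly one row (r3) and one column (c1) fail → the flipped bit is at their intersection.

row 3, column 1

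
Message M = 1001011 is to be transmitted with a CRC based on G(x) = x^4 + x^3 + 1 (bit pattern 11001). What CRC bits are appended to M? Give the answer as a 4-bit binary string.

Append 4 zeros: 10010110000. Divide by 11001 (XOR where the leading bit is 1):
  pos 0: 10010 XOR 11001 = 01011
  pos 1: 10111 XOR 11001 = 01110
  pos 2: 11101 XOR 11001 = 00100
  pos 4: 10000 XOR 11001 = 01001
  pos 5: 10010 XOR 11001 = 01011
  pos 6: 10110 XOR 11001 = 01111
Remainder (last 4 bits) = 1111. This is the CRC / FCS.

1111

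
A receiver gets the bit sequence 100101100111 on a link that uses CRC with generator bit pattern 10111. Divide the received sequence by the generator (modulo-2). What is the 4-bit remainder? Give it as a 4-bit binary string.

0111

Modulo-2 division of 100101100111 by 10111:
  pos 0: 10010 XOR 10111 = 00101
  pos 2: 10111 XOR 10111 = 00000
Remainder = 0111 (nonzero — an error is detected).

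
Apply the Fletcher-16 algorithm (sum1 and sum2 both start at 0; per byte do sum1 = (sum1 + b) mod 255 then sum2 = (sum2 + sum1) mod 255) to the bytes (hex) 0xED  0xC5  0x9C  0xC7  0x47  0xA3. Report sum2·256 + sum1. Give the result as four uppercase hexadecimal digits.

6C03

Running sums (mod 255):
  after byte 0 (0xED): sum1=237, sum2=237
  after byte 1 (0xC5): sum1=179, sum2=161
  after byte 2 (0x9C): sum1=80, sum2=241
  after byte 3 (0xC7): sum1=24, sum2=10
  after byte 4 (0x47): sum1=95, sum2=105
  after byte 5 (0xA3): sum1=3, sum2=108
Checksum = sum2·256 + sum1 = 108·256 + 3 = 27651 = 0x6C03.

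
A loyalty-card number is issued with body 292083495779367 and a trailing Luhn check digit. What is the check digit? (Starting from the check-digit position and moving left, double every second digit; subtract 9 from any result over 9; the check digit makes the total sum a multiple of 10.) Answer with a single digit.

7

Partial digits right→left: 7 6 3 9 7 7 5 9 4 3 8 0 2 9 2
Double every second digit counting from the check-digit position (so the 1st, 3rd, 5th, ... of the partial from the right).
  doubled (with −9 where >9): 5 6 5 1 8 7 4 4 → sum 40
  kept as-is: 6 9 7 9 3 0 9 → sum 43
Total = 40 + 43 = 83.
Check digit = (10 − (83 mod 10)) mod 10 = 7.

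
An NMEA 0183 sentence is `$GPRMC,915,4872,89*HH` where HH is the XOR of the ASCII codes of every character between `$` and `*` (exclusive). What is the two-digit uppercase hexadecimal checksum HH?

XOR the ASCII codes of the payload characters:
  'G' = 0x47 → acc = 0x47
  'P' = 0x50 → acc = 0x17
  'R' = 0x52 → acc = 0x45
  'M' = 0x4D → acc = 0x08
  'C' = 0x43 → acc = 0x4B
  ',' = 0x2C → acc = 0x67
  '9' = 0x39 → acc = 0x5E
  '1' = 0x31 → acc = 0x6F
  '5' = 0x35 → acc = 0x5A
  ',' = 0x2C → acc = 0x76
  '4' = 0x34 → acc = 0x42
  '8' = 0x38 → acc = 0x7A
  '7' = 0x37 → acc = 0x4D
  '2' = 0x32 → acc = 0x7F
  ',' = 0x2C → acc = 0x53
  '8' = 0x38 → acc = 0x6B
  '9' = 0x39 → acc = 0x52
Checksum = 0x52.

52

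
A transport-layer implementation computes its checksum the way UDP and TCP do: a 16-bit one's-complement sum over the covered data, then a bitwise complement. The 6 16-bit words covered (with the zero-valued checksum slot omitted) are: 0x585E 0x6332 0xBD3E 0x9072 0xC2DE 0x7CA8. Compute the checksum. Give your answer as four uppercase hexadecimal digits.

One's-complement addition (fold any carry out of bit 15 back into bit 0):
  0x585E + 0x6332 = 0x0BB90
  0xBB90 + 0xBD3E = 0x178CE → wrap carry → 0x78CF
  0x78CF + 0x9072 = 0x10941 → wrap carry → 0x0942
  0x0942 + 0xC2DE = 0x0CC20
  0xCC20 + 0x7CA8 = 0x148C8 → wrap carry → 0x48C9
One's-complement sum = 0x48C9.
Checksum = ~0x48C9 & 0xFFFF = 0xB736.

B736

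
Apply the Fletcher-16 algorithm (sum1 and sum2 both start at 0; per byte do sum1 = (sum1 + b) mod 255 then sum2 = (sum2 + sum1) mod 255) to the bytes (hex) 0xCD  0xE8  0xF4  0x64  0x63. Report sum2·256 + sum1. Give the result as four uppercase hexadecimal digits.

B373

Running sums (mod 255):
  after byte 0 (0xCD): sum1=205, sum2=205
  after byte 1 (0xE8): sum1=182, sum2=132
  after byte 2 (0xF4): sum1=171, sum2=48
  after byte 3 (0x64): sum1=16, sum2=64
  after byte 4 (0x63): sum1=115, sum2=179
Checksum = sum2·256 + sum1 = 179·256 + 115 = 45939 = 0xB373.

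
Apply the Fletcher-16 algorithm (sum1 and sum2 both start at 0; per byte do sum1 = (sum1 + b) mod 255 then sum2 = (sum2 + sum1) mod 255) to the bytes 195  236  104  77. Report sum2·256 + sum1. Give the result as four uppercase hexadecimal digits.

F366

Running sums (mod 255):
  after byte 0 (195): sum1=195, sum2=195
  after byte 1 (236): sum1=176, sum2=116
  after byte 2 (104): sum1=25, sum2=141
  after byte 3 (77): sum1=102, sum2=243
Checksum = sum2·256 + sum1 = 243·256 + 102 = 62310 = 0xF366.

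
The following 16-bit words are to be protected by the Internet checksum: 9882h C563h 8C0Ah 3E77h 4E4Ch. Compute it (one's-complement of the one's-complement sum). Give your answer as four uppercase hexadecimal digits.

894B

One's-complement addition (fold any carry out of bit 15 back into bit 0):
  0x9882 + 0xC563 = 0x15DE5 → wrap carry → 0x5DE6
  0x5DE6 + 0x8C0A = 0x0E9F0
  0xE9F0 + 0x3E77 = 0x12867 → wrap carry → 0x2868
  0x2868 + 0x4E4C = 0x076B4
One's-complement sum = 0x76B4.
Checksum = ~0x76B4 & 0xFFFF = 0x894B.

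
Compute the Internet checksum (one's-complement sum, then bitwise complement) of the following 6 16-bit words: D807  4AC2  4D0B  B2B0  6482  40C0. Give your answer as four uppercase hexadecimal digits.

3837

One's-complement addition (fold any carry out of bit 15 back into bit 0):
  0xD807 + 0x4AC2 = 0x122C9 → wrap carry → 0x22CA
  0x22CA + 0x4D0B = 0x06FD5
  0x6FD5 + 0xB2B0 = 0x12285 → wrap carry → 0x2286
  0x2286 + 0x6482 = 0x08708
  0x8708 + 0x40C0 = 0x0C7C8
One's-complement sum = 0xC7C8.
Checksum = ~0xC7C8 & 0xFFFF = 0x3837.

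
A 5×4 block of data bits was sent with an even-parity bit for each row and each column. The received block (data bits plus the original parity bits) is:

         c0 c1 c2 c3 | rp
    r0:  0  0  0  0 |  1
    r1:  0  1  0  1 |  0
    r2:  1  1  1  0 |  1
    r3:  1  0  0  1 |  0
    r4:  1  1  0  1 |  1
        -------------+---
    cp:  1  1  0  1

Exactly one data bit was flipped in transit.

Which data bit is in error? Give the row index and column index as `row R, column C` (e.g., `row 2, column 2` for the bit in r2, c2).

row 0, column 2

Recompute each row's even parity and compare to rp:
  r0: data parity 0, sent rp 1 → mismatch
  r1: data parity 0, sent rp 0 → ok
  r2: data parity 1, sent rp 1 → ok
  r3: data parity 0, sent rp 0 → ok
  r4: data parity 1, sent rp 1 → ok
Recompute each column's even parity and compare to cp:
  c0: data parity 1, sent cp 1 → ok
  c1: data parity 1, sent cp 1 → ok
  c2: data parity 1, sent cp 0 → mismatch
  c3: data parity 1, sent cp 1 → ok
Exactly one row (r0) and one column (c2) fail → the flipped bit is at their intersection.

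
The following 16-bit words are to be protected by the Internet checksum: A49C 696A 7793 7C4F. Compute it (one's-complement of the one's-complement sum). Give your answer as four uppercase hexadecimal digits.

One's-complement addition (fold any carry out of bit 15 back into bit 0):
  0xA49C + 0x696A = 0x10E06 → wrap carry → 0x0E07
  0x0E07 + 0x7793 = 0x0859A
  0x859A + 0x7C4F = 0x101E9 → wrap carry → 0x01EA
One's-complement sum = 0x01EA.
Checksum = ~0x01EA & 0xFFFF = 0xFE15.

FE15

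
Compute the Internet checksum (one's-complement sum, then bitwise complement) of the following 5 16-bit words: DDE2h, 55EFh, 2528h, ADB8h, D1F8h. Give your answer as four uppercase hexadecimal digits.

2754

One's-complement addition (fold any carry out of bit 15 back into bit 0):
  0xDDE2 + 0x55EF = 0x133D1 → wrap carry → 0x33D2
  0x33D2 + 0x2528 = 0x058FA
  0x58FA + 0xADB8 = 0x106B2 → wrap carry → 0x06B3
  0x06B3 + 0xD1F8 = 0x0D8AB
One's-complement sum = 0xD8AB.
Checksum = ~0xD8AB & 0xFFFF = 0x2754.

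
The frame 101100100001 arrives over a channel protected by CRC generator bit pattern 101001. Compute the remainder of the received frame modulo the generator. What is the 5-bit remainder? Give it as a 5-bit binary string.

Modulo-2 division of 101100100001 by 101001:
  pos 0: 101100 XOR 101001 = 000101
  pos 3: 101100 XOR 101001 = 000101
  pos 6: 101001 XOR 101001 = 000000
Remainder = 00000 (zero — the frame passes the CRC check).

00000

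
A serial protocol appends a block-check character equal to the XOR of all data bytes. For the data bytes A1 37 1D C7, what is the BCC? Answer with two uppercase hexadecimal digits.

4C

XOR the bytes together:
  start with 0xA1
  0xA1 ⊕ 0x37 = 0x96
  0x96 ⊕ 0x1D = 0x8B
  0x8B ⊕ 0xC7 = 0x4C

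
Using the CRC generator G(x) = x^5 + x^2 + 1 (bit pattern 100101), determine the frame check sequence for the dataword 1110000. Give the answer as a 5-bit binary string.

01100

Append 5 zeros: 111000000000. Divide by 100101 (XOR where the leading bit is 1):
  pos 0: 111000 XOR 100101 = 011101
  pos 1: 111010 XOR 100101 = 011111
  pos 2: 111110 XOR 100101 = 011011
  pos 3: 110110 XOR 100101 = 010011
  pos 4: 100110 XOR 100101 = 000011
Remainder (last 5 bits) = 01100. This is the CRC / FCS.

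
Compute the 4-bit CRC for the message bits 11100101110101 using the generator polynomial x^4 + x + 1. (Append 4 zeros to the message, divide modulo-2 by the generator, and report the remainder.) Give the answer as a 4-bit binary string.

Append 4 zeros: 111001011101010000. Divide by 10011 (XOR where the leading bit is 1):
  pos 0: 11100 XOR 10011 = 01111
  pos 1: 11111 XOR 10011 = 01100
  pos 2: 11000 XOR 10011 = 01011
  pos 3: 10111 XOR 10011 = 00100
  pos 5: 10011 XOR 10011 = 00000
  pos 11: 10100 XOR 10011 = 00111
  pos 13: 11100 XOR 10011 = 01111
Remainder (last 4 bits) = 1111. This is the CRC / FCS.

1111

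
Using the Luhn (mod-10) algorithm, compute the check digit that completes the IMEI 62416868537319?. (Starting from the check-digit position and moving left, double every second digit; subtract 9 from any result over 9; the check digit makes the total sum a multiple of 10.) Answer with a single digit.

4

Partial digits right→left: 9 1 3 7 3 5 8 6 8 6 1 4 2 6
Double every second digit counting from the check-digit position (so the 1st, 3rd, 5th, ... of the partial from the right).
  doubled (with −9 where >9): 9 6 6 7 7 2 4 → sum 41
  kept as-is: 1 7 5 6 6 4 6 → sum 35
Total = 41 + 35 = 76.
Check digit = (10 − (76 mod 10)) mod 10 = 4.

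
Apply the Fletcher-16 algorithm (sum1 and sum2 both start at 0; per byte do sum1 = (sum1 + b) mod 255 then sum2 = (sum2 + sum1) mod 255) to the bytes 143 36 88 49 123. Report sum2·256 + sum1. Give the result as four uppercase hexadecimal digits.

45B8

Running sums (mod 255):
  after byte 0 (143): sum1=143, sum2=143
  after byte 1 (36): sum1=179, sum2=67
  after byte 2 (88): sum1=12, sum2=79
  after byte 3 (49): sum1=61, sum2=140
  after byte 4 (123): sum1=184, sum2=69
Checksum = sum2·256 + sum1 = 69·256 + 184 = 17848 = 0x45B8.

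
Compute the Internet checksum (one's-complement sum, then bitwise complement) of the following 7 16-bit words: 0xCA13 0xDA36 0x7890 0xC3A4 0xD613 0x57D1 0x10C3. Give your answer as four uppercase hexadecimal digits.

E0D7

One's-complement addition (fold any carry out of bit 15 back into bit 0):
  0xCA13 + 0xDA36 = 0x1A449 → wrap carry → 0xA44A
  0xA44A + 0x7890 = 0x11CDA → wrap carry → 0x1CDB
  0x1CDB + 0xC3A4 = 0x0E07F
  0xE07F + 0xD613 = 0x1B692 → wrap carry → 0xB693
  0xB693 + 0x57D1 = 0x10E64 → wrap carry → 0x0E65
  0x0E65 + 0x10C3 = 0x01F28
One's-complement sum = 0x1F28.
Checksum = ~0x1F28 & 0xFFFF = 0xE0D7.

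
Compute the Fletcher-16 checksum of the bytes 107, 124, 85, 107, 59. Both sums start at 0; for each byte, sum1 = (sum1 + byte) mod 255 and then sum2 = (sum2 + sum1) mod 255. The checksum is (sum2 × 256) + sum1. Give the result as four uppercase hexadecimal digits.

Running sums (mod 255):
  after byte 0 (107): sum1=107, sum2=107
  after byte 1 (124): sum1=231, sum2=83
  after byte 2 (85): sum1=61, sum2=144
  after byte 3 (107): sum1=168, sum2=57
  after byte 4 (59): sum1=227, sum2=29
Checksum = sum2·256 + sum1 = 29·256 + 227 = 7651 = 0x1DE3.

1DE3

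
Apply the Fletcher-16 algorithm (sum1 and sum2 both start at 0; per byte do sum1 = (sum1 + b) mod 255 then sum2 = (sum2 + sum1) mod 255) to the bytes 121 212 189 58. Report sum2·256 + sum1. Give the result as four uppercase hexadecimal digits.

Running sums (mod 255):
  after byte 0 (121): sum1=121, sum2=121
  after byte 1 (212): sum1=78, sum2=199
  after byte 2 (189): sum1=12, sum2=211
  after byte 3 (58): sum1=70, sum2=26
Checksum = sum2·256 + sum1 = 26·256 + 70 = 6726 = 0x1A46.

1A46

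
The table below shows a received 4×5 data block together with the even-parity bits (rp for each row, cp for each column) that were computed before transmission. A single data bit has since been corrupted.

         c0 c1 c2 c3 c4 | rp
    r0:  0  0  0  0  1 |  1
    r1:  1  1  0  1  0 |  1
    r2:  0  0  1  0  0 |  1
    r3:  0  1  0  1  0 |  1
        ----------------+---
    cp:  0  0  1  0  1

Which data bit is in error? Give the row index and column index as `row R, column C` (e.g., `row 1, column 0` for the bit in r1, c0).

row 3, column 0

Recompute each row's even parity and compare to rp:
  r0: data parity 1, sent rp 1 → ok
  r1: data parity 1, sent rp 1 → ok
  r2: data parity 1, sent rp 1 → ok
  r3: data parity 0, sent rp 1 → mismatch
Recompute each column's even parity and compare to cp:
  c0: data parity 1, sent cp 0 → mismatch
  c1: data parity 0, sent cp 0 → ok
  c2: data parity 1, sent cp 1 → ok
  c3: data parity 0, sent cp 0 → ok
  c4: data parity 1, sent cp 1 → ok
Exactly one row (r3) and one column (c0) fail → the flipped bit is at their intersection.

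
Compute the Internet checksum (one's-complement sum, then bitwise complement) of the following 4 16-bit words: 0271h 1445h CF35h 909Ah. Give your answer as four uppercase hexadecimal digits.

8979

One's-complement addition (fold any carry out of bit 15 back into bit 0):
  0x0271 + 0x1445 = 0x016B6
  0x16B6 + 0xCF35 = 0x0E5EB
  0xE5EB + 0x909A = 0x17685 → wrap carry → 0x7686
One's-complement sum = 0x7686.
Checksum = ~0x7686 & 0xFFFF = 0x8979.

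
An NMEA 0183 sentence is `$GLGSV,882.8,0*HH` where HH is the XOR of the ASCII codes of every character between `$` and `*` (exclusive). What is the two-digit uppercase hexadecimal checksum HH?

5D

XOR the ASCII codes of the payload characters:
  'G' = 0x47 → acc = 0x47
  'L' = 0x4C → acc = 0x0B
  'G' = 0x47 → acc = 0x4C
  'S' = 0x53 → acc = 0x1F
  'V' = 0x56 → acc = 0x49
  ',' = 0x2C → acc = 0x65
  '8' = 0x38 → acc = 0x5D
  '8' = 0x38 → acc = 0x65
  '2' = 0x32 → acc = 0x57
  '.' = 0x2E → acc = 0x79
  '8' = 0x38 → acc = 0x41
  ',' = 0x2C → acc = 0x6D
  '0' = 0x30 → acc = 0x5D
Checksum = 0x5D.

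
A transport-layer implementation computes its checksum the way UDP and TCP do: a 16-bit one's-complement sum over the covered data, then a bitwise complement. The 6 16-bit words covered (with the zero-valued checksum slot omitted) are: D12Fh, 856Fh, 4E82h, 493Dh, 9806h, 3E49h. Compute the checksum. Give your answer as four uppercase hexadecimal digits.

One's-complement addition (fold any carry out of bit 15 back into bit 0):
  0xD12F + 0x856F = 0x1569E → wrap carry → 0x569F
  0x569F + 0x4E82 = 0x0A521
  0xA521 + 0x493D = 0x0EE5E
  0xEE5E + 0x9806 = 0x18664 → wrap carry → 0x8665
  0x8665 + 0x3E49 = 0x0C4AE
One's-complement sum = 0xC4AE.
Checksum = ~0xC4AE & 0xFFFF = 0x3B51.

3B51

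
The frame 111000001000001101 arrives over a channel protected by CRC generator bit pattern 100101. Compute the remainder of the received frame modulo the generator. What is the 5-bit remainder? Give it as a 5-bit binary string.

00000

Modulo-2 division of 111000001000001101 by 100101:
  pos 0: 111000 XOR 100101 = 011101
  pos 1: 111010 XOR 100101 = 011111
  pos 2: 111110 XOR 100101 = 011011
  pos 3: 110111 XOR 100101 = 010010
  pos 4: 100100 XOR 100101 = 000001
  pos 9: 100001 XOR 100101 = 000100
  pos 12: 100101 XOR 100101 = 000000
Remainder = 00000 (zero — the frame passes the CRC check).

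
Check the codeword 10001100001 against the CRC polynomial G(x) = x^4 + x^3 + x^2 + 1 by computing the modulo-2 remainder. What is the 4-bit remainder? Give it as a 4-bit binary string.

0000

Modulo-2 division of 10001100001 by 11101:
  pos 0: 10001 XOR 11101 = 01100
  pos 1: 11001 XOR 11101 = 00100
  pos 3: 10000 XOR 11101 = 01101
  pos 4: 11010 XOR 11101 = 00111
  pos 6: 11101 XOR 11101 = 00000
Remainder = 0000 (zero — the frame passes the CRC check).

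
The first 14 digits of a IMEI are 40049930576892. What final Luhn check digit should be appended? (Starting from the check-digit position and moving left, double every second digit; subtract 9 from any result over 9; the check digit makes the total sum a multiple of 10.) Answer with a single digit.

Partial digits right→left: 2 9 8 6 7 5 0 3 9 9 4 0 0 4
Double every second digit counting from the check-digit position (so the 1st, 3rd, 5th, ... of the partial from the right).
  doubled (with −9 where >9): 4 7 5 0 9 8 0 → sum 33
  kept as-is: 9 6 5 3 9 0 4 → sum 36
Total = 33 + 36 = 69.
Check digit = (10 − (69 mod 10)) mod 10 = 1.

1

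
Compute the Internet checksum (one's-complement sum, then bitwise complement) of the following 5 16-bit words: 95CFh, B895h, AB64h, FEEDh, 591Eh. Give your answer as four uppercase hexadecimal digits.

AE29

One's-complement addition (fold any carry out of bit 15 back into bit 0):
  0x95CF + 0xB895 = 0x14E64 → wrap carry → 0x4E65
  0x4E65 + 0xAB64 = 0x0F9C9
  0xF9C9 + 0xFEED = 0x1F8B6 → wrap carry → 0xF8B7
  0xF8B7 + 0x591E = 0x151D5 → wrap carry → 0x51D6
One's-complement sum = 0x51D6.
Checksum = ~0x51D6 & 0xFFFF = 0xAE29.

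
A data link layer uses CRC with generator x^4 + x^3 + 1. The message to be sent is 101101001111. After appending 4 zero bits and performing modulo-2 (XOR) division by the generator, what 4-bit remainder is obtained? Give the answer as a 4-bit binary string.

Append 4 zeros: 1011010011110000. Divide by 11001 (XOR where the leading bit is 1):
  pos 0: 10110 XOR 11001 = 01111
  pos 1: 11111 XOR 11001 = 00110
  pos 3: 11000 XOR 11001 = 00001
  pos 7: 11111 XOR 11001 = 00110
  pos 9: 11000 XOR 11001 = 00001
Remainder (last 4 bits) = 0100. This is the CRC / FCS.

0100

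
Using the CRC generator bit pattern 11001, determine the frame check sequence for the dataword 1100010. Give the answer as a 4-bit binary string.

Append 4 zeros: 11000100000. Divide by 11001 (XOR where the leading bit is 1):
  pos 0: 11000 XOR 11001 = 00001
  pos 4: 11000 XOR 11001 = 00001
Remainder (last 4 bits) = 0100. This is the CRC / FCS.

0100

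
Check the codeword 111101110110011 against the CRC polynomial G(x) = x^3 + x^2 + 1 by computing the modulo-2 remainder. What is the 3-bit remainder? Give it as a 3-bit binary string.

Modulo-2 division of 111101110110011 by 1101:
  pos 0: 1111 XOR 1101 = 0010
  pos 2: 1001 XOR 1101 = 0100
  pos 3: 1001 XOR 1101 = 0100
  pos 4: 1001 XOR 1101 = 0100
  pos 5: 1000 XOR 1101 = 0101
  pos 6: 1011 XOR 1101 = 0110
  pos 7: 1101 XOR 1101 = 0000
Remainder = 011 (nonzero — an error is detected).

011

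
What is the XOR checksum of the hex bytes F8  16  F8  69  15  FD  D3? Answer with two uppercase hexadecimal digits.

44

XOR the bytes together:
  start with 0xF8
  0xF8 ⊕ 0x16 = 0xEE
  0xEE ⊕ 0xF8 = 0x16
  0x16 ⊕ 0x69 = 0x7F
  0x7F ⊕ 0x15 = 0x6A
  0x6A ⊕ 0xFD = 0x97
  0x97 ⊕ 0xD3 = 0x44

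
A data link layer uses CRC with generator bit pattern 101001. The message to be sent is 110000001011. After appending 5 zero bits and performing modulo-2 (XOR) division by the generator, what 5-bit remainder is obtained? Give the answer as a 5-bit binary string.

Append 5 zeros: 11000000101100000. Divide by 101001 (XOR where the leading bit is 1):
  pos 0: 110000 XOR 101001 = 011001
  pos 1: 110010 XOR 101001 = 011011
  pos 2: 110110 XOR 101001 = 011111
  pos 3: 111111 XOR 101001 = 010110
  pos 4: 101100 XOR 101001 = 000101
  pos 7: 101110 XOR 101001 = 000111
  pos 10: 111000 XOR 101001 = 010001
  pos 11: 100010 XOR 101001 = 001011
Remainder (last 5 bits) = 01011. This is the CRC / FCS.

01011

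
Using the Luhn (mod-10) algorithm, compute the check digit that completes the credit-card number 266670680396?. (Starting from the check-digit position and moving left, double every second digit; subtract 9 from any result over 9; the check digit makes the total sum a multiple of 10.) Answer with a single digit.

8

Partial digits right→left: 6 9 3 0 8 6 0 7 6 6 6 2
Double every second digit counting from the check-digit position (so the 1st, 3rd, 5th, ... of the partial from the right).
  doubled (with −9 where >9): 3 6 7 0 3 3 → sum 22
  kept as-is: 9 0 6 7 6 2 → sum 30
Total = 22 + 30 = 52.
Check digit = (10 − (52 mod 10)) mod 10 = 8.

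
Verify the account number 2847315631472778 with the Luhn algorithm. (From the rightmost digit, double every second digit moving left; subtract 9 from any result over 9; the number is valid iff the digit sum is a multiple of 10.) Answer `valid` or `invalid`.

From the right, keep odd positions and double even positions (subtract 9 from any doubled value over 9):
  doubled (positions 2,4,...): 5 4 8 6 1 6 8 4 → sum 42
  kept (positions 1,3,...): 8 7 7 1 6 1 7 8 → sum 45
Total = 87.
87 mod 10 = 7, so the number is invalid.

invalid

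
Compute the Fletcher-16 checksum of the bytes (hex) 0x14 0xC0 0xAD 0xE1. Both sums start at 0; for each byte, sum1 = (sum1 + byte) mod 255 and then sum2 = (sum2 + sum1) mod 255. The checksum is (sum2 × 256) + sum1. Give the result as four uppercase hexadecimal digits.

CF64

Running sums (mod 255):
  after byte 0 (0x14): sum1=20, sum2=20
  after byte 1 (0xC0): sum1=212, sum2=232
  after byte 2 (0xAD): sum1=130, sum2=107
  after byte 3 (0xE1): sum1=100, sum2=207
Checksum = sum2·256 + sum1 = 207·256 + 100 = 53092 = 0xCF64.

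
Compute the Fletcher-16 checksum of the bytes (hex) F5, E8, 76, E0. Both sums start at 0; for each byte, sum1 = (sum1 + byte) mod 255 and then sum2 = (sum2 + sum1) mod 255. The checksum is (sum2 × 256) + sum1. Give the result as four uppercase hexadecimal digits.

Running sums (mod 255):
  after byte 0 (F5): sum1=245, sum2=245
  after byte 1 (E8): sum1=222, sum2=212
  after byte 2 (76): sum1=85, sum2=42
  after byte 3 (E0): sum1=54, sum2=96
Checksum = sum2·256 + sum1 = 96·256 + 54 = 24630 = 0x6036.

6036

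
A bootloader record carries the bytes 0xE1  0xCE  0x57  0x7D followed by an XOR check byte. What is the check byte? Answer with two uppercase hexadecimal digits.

05

XOR the bytes together:
  start with 0xE1
  0xE1 ⊕ 0xCE = 0x2F
  0x2F ⊕ 0x57 = 0x78
  0x78 ⊕ 0x7D = 0x05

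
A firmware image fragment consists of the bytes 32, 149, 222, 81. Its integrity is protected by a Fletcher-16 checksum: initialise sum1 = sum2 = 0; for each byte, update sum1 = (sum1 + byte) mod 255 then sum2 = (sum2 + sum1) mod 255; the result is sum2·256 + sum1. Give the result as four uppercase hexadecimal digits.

Running sums (mod 255):
  after byte 0 (32): sum1=32, sum2=32
  after byte 1 (149): sum1=181, sum2=213
  after byte 2 (222): sum1=148, sum2=106
  after byte 3 (81): sum1=229, sum2=80
Checksum = sum2·256 + sum1 = 80·256 + 229 = 20709 = 0x50E5.

50E5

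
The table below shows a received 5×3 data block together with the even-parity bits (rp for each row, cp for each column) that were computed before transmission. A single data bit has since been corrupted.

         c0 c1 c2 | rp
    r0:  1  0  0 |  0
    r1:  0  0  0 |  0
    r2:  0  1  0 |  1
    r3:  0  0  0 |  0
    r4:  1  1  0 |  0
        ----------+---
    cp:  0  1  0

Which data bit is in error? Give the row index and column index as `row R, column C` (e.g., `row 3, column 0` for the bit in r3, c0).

row 0, column 1

Recompute each row's even parity and compare to rp:
  r0: data parity 1, sent rp 0 → mismatch
  r1: data parity 0, sent rp 0 → ok
  r2: data parity 1, sent rp 1 → ok
  r3: data parity 0, sent rp 0 → ok
  r4: data parity 0, sent rp 0 → ok
Recompute each column's even parity and compare to cp:
  c0: data parity 0, sent cp 0 → ok
  c1: data parity 0, sent cp 1 → mismatch
  c2: data parity 0, sent cp 0 → ok
Exactly one row (r0) and one column (c1) fail → the flipped bit is at their intersection.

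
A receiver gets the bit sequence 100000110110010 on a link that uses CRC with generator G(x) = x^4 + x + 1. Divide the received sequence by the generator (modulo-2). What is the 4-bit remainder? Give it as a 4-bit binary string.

Modulo-2 division of 100000110110010 by 10011:
  pos 0: 10000 XOR 10011 = 00011
  pos 3: 11011 XOR 10011 = 01000
  pos 4: 10000 XOR 10011 = 00011
  pos 7: 11110 XOR 10011 = 01101
  pos 8: 11010 XOR 10011 = 01001
  pos 9: 10011 XOR 10011 = 00000
Remainder = 0000 (zero — the frame passes the CRC check).

0000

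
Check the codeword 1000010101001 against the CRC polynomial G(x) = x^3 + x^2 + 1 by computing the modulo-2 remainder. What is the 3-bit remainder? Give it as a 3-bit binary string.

Modulo-2 division of 1000010101001 by 1101:
  pos 0: 1000 XOR 1101 = 0101
  pos 1: 1010 XOR 1101 = 0111
  pos 2: 1111 XOR 1101 = 0010
  pos 4: 1001 XOR 1101 = 0100
  pos 5: 1000 XOR 1101 = 0101
  pos 6: 1011 XOR 1101 = 0110
  pos 7: 1100 XOR 1101 = 0001
Remainder = 101 (nonzero — an error is detected).

101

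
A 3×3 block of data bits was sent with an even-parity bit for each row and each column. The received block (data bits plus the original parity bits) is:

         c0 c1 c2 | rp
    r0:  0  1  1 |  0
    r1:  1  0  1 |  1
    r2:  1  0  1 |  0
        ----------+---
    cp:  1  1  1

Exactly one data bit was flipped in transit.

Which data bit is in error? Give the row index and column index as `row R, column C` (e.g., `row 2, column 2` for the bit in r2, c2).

row 1, column 0

Recompute each row's even parity and compare to rp:
  r0: data parity 0, sent rp 0 → ok
  r1: data parity 0, sent rp 1 → mismatch
  r2: data parity 0, sent rp 0 → ok
Recompute each column's even parity and compare to cp:
  c0: data parity 0, sent cp 1 → mismatch
  c1: data parity 1, sent cp 1 → ok
  c2: data parity 1, sent cp 1 → ok
Exactly one row (r1) and one column (c0) fail → the flipped bit is at their intersection.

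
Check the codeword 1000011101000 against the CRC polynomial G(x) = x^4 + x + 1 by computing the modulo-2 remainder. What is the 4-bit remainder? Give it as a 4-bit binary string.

0110

Modulo-2 division of 1000011101000 by 10011:
  pos 0: 10000 XOR 10011 = 00011
  pos 3: 11111 XOR 10011 = 01100
  pos 4: 11000 XOR 10011 = 01011
  pos 5: 10111 XOR 10011 = 00100
  pos 7: 10000 XOR 10011 = 00011
Remainder = 0110 (nonzero — an error is detected).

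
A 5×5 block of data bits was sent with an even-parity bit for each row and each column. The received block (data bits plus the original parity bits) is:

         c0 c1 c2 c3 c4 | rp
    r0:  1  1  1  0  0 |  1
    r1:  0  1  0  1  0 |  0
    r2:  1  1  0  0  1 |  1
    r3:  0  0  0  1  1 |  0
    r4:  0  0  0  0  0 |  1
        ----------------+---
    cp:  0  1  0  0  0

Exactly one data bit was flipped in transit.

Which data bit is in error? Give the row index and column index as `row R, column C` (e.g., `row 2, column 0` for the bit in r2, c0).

Recompute each row's even parity and compare to rp:
  r0: data parity 1, sent rp 1 → ok
  r1: data parity 0, sent rp 0 → ok
  r2: data parity 1, sent rp 1 → ok
  r3: data parity 0, sent rp 0 → ok
  r4: data parity 0, sent rp 1 → mismatch
Recompute each column's even parity and compare to cp:
  c0: data parity 0, sent cp 0 → ok
  c1: data parity 1, sent cp 1 → ok
  c2: data parity 1, sent cp 0 → mismatch
  c3: data parity 0, sent cp 0 → ok
  c4: data parity 0, sent cp 0 → ok
Exactly one row (r4) and one column (c2) fail → the flipped bit is at their intersection.

row 4, column 2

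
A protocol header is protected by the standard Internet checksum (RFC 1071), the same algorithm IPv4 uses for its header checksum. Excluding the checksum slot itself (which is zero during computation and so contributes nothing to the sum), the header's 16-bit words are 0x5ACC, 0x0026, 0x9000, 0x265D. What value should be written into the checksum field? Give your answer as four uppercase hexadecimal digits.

One's-complement addition (fold any carry out of bit 15 back into bit 0):
  0x5ACC + 0x0026 = 0x05AF2
  0x5AF2 + 0x9000 = 0x0EAF2
  0xEAF2 + 0x265D = 0x1114F → wrap carry → 0x1150
One's-complement sum = 0x1150.
Checksum = ~0x1150 & 0xFFFF = 0xEEAF.

EEAF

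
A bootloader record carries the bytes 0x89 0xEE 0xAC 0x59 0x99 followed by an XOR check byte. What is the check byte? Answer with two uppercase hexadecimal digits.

0B

XOR the bytes together:
  start with 0x89
  0x89 ⊕ 0xEE = 0x67
  0x67 ⊕ 0xAC = 0xCB
  0xCB ⊕ 0x59 = 0x92
  0x92 ⊕ 0x99 = 0x0B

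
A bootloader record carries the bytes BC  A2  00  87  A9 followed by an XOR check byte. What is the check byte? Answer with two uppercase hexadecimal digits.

30

XOR the bytes together:
  start with 0xBC
  0xBC ⊕ 0xA2 = 0x1E
  0x1E ⊕ 0x00 = 0x1E
  0x1E ⊕ 0x87 = 0x99
  0x99 ⊕ 0xA9 = 0x30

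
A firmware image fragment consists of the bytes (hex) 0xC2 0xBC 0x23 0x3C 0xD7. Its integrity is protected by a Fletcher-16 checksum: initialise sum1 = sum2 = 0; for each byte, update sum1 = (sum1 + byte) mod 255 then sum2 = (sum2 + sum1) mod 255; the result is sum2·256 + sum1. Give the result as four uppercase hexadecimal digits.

7AB6

Running sums (mod 255):
  after byte 0 (0xC2): sum1=194, sum2=194
  after byte 1 (0xBC): sum1=127, sum2=66
  after byte 2 (0x23): sum1=162, sum2=228
  after byte 3 (0x3C): sum1=222, sum2=195
  after byte 4 (0xD7): sum1=182, sum2=122
Checksum = sum2·256 + sum1 = 122·256 + 182 = 31414 = 0x7AB6.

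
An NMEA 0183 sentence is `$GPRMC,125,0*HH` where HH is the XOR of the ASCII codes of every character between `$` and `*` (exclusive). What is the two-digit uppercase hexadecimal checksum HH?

4D

XOR the ASCII codes of the payload characters:
  'G' = 0x47 → acc = 0x47
  'P' = 0x50 → acc = 0x17
  'R' = 0x52 → acc = 0x45
  'M' = 0x4D → acc = 0x08
  'C' = 0x43 → acc = 0x4B
  ',' = 0x2C → acc = 0x67
  '1' = 0x31 → acc = 0x56
  '2' = 0x32 → acc = 0x64
  '5' = 0x35 → acc = 0x51
  ',' = 0x2C → acc = 0x7D
  '0' = 0x30 → acc = 0x4D
Checksum = 0x4D.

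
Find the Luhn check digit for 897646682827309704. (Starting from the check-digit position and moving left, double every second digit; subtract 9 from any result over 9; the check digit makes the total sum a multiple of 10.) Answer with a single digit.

Partial digits right→left: 4 0 7 9 0 3 7 2 8 2 8 6 6 4 6 7 9 8
Double every second digit counting from the check-digit position (so the 1st, 3rd, 5th, ... of the partial from the right).
  doubled (with −9 where >9): 8 5 0 5 7 7 3 3 9 → sum 47
  kept as-is: 0 9 3 2 2 6 4 7 8 → sum 41
Total = 47 + 41 = 88.
Check digit = (10 − (88 mod 10)) mod 10 = 2.

2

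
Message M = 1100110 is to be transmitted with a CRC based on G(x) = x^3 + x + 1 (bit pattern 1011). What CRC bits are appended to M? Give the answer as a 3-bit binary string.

Append 3 zeros: 1100110000. Divide by 1011 (XOR where the leading bit is 1):
  pos 0: 1100 XOR 1011 = 0111
  pos 1: 1111 XOR 1011 = 0100
  pos 2: 1001 XOR 1011 = 0010
  pos 4: 1000 XOR 1011 = 0011
  pos 6: 1100 XOR 1011 = 0111
Remainder (last 3 bits) = 111. This is the CRC / FCS.

111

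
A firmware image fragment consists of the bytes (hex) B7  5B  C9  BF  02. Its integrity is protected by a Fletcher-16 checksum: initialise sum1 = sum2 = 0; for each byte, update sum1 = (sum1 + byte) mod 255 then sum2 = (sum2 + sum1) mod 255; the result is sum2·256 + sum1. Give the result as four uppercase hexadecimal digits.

Running sums (mod 255):
  after byte 0 (B7): sum1=183, sum2=183
  after byte 1 (5B): sum1=19, sum2=202
  after byte 2 (C9): sum1=220, sum2=167
  after byte 3 (BF): sum1=156, sum2=68
  after byte 4 (02): sum1=158, sum2=226
Checksum = sum2·256 + sum1 = 226·256 + 158 = 58014 = 0xE29E.

E29E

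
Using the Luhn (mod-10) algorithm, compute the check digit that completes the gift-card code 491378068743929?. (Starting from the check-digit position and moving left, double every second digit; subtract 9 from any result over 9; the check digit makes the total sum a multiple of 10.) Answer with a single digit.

Partial digits right→left: 9 2 9 3 4 7 8 6 0 8 7 3 1 9 4
Double every second digit counting from the check-digit position (so the 1st, 3rd, 5th, ... of the partial from the right).
  doubled (with −9 where >9): 9 9 8 7 0 5 2 8 → sum 48
  kept as-is: 2 3 7 6 8 3 9 → sum 38
Total = 48 + 38 = 86.
Check digit = (10 − (86 mod 10)) mod 10 = 4.

4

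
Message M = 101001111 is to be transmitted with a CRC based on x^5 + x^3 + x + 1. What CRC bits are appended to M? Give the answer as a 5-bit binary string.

Append 5 zeros: 10100111100000. Divide by 101011 (XOR where the leading bit is 1):
  pos 0: 101001 XOR 101011 = 000010
  pos 4: 101110 XOR 101011 = 000101
  pos 7: 101000 XOR 101011 = 000011
Remainder (last 5 bits) = 00110. This is the CRC / FCS.

00110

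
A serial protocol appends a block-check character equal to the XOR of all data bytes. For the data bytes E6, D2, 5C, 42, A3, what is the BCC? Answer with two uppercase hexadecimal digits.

89

XOR the bytes together:
  start with 0xE6
  0xE6 ⊕ 0xD2 = 0x34
  0x34 ⊕ 0x5C = 0x68
  0x68 ⊕ 0x42 = 0x2A
  0x2A ⊕ 0xA3 = 0x89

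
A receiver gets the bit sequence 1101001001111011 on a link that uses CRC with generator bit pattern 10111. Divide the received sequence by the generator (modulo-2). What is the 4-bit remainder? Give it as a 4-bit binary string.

Modulo-2 division of 1101001001111011 by 10111:
  pos 0: 11010 XOR 10111 = 01101
  pos 1: 11010 XOR 10111 = 01101
  pos 2: 11011 XOR 10111 = 01100
  pos 3: 11000 XOR 10111 = 01111
  pos 4: 11110 XOR 10111 = 01001
  pos 5: 10011 XOR 10111 = 00100
  pos 7: 10011 XOR 10111 = 00100
  pos 9: 10010 XOR 10111 = 00101
  pos 11: 10111 XOR 10111 = 00000
Remainder = 0000 (zero — the frame passes the CRC check).

0000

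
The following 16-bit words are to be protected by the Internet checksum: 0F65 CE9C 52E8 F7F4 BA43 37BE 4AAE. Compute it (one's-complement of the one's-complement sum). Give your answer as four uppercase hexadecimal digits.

One's-complement addition (fold any carry out of bit 15 back into bit 0):
  0x0F65 + 0xCE9C = 0x0DE01
  0xDE01 + 0x52E8 = 0x130E9 → wrap carry → 0x30EA
  0x30EA + 0xF7F4 = 0x128DE → wrap carry → 0x28DF
  0x28DF + 0xBA43 = 0x0E322
  0xE322 + 0x37BE = 0x11AE0 → wrap carry → 0x1AE1
  0x1AE1 + 0x4AAE = 0x0658F
One's-complement sum = 0x658F.
Checksum = ~0x658F & 0xFFFF = 0x9A70.

9A70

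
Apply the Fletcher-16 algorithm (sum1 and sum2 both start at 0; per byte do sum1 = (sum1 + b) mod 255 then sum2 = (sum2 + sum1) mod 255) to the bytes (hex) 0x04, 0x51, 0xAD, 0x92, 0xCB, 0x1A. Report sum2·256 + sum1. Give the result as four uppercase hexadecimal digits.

Running sums (mod 255):
  after byte 0 (0x04): sum1=4, sum2=4
  after byte 1 (0x51): sum1=85, sum2=89
  after byte 2 (0xAD): sum1=3, sum2=92
  after byte 3 (0x92): sum1=149, sum2=241
  after byte 4 (0xCB): sum1=97, sum2=83
  after byte 5 (0x1A): sum1=123, sum2=206
Checksum = sum2·256 + sum1 = 206·256 + 123 = 52859 = 0xCE7B.

CE7B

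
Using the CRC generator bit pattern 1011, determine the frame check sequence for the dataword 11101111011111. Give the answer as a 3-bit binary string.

111

Append 3 zeros: 11101111011111000. Divide by 1011 (XOR where the leading bit is 1):
  pos 0: 1110 XOR 1011 = 0101
  pos 1: 1011 XOR 1011 = 0000
  pos 5: 1110 XOR 1011 = 0101
  pos 6: 1011 XOR 1011 = 0000
  pos 10: 1111 XOR 1011 = 0100
  pos 11: 1000 XOR 1011 = 0011
  pos 13: 1100 XOR 1011 = 0111
Remainder (last 3 bits) = 111. This is the CRC / FCS.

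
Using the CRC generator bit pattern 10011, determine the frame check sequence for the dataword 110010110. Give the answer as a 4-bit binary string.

Append 4 zeros: 1100101100000. Divide by 10011 (XOR where the leading bit is 1):
  pos 0: 11001 XOR 10011 = 01010
  pos 1: 10100 XOR 10011 = 00111
  pos 3: 11111 XOR 10011 = 01100
  pos 4: 11000 XOR 10011 = 01011
  pos 5: 10110 XOR 10011 = 00101
  pos 7: 10100 XOR 10011 = 00111
Remainder (last 4 bits) = 1110. This is the CRC / FCS.

1110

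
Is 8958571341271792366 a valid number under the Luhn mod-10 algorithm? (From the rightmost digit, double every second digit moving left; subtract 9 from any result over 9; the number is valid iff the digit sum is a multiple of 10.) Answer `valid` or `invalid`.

From the right, keep odd positions and double even positions (subtract 9 from any doubled value over 9):
  doubled (positions 2,4,...): 3 4 5 5 2 6 5 7 9 → sum 46
  kept (positions 1,3,...): 6 3 9 1 2 4 1 5 5 8 → sum 44
Total = 90.
90 mod 10 = 0, so the number is valid.

valid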